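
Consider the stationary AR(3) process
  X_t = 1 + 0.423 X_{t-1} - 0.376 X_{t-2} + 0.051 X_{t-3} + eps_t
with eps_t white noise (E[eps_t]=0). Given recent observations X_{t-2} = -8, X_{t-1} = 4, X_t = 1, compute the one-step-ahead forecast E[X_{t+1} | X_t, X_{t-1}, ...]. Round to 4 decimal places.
E[X_{t+1} \mid \mathcal F_t] = -0.4890

For an AR(p) model X_t = c + sum_i phi_i X_{t-i} + eps_t, the
one-step-ahead conditional mean is
  E[X_{t+1} | X_t, ...] = c + sum_i phi_i X_{t+1-i}.
Substitute known values:
  E[X_{t+1} | ...] = 1 + (0.423) * (1) + (-0.376) * (4) + (0.051) * (-8)
                   = -0.4890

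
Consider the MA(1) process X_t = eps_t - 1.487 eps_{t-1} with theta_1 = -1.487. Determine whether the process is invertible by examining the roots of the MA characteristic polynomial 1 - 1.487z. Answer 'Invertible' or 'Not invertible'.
\text{Not invertible}

The MA(q) characteristic polynomial is P(z) = 1 - 1.487z.
Invertibility requires all roots to lie outside the unit circle, i.e. |z| > 1 for every root.
This is linear in z: 1 + (-1.487) z = 0  =>  z = -1/(-1.487) = 0.672495,  |z| = 0.672495.
Moduli of all roots: 0.6725.
All moduli strictly greater than 1? No.
Verdict: Not invertible.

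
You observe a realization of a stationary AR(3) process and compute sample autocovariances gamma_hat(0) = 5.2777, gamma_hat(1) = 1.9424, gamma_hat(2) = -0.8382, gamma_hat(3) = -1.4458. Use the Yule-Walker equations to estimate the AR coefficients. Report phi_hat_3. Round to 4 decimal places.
\hat\phi_{3} = -0.0920

The Yule-Walker equations for an AR(p) process read, in matrix form,
  Gamma_p phi = r_p,   with   (Gamma_p)_{ij} = gamma(|i - j|),
                       (r_p)_i = gamma(i),   i,j = 1..p.
Substitute the sample gammas (Toeplitz matrix and right-hand side of size 3):
  Gamma_p = [[5.2777, 1.9424, -0.8382], [1.9424, 5.2777, 1.9424], [-0.8382, 1.9424, 5.2777]]
  r_p     = [1.9424, -0.8382, -1.4458]
Written out (R1..R3):
  (R1) 5.2777 phi_1 + 1.9424 phi_2 - 0.8382 phi_3 = 1.9424
  (R2) 1.9424 phi_1 + 5.2777 phi_2 + 1.9424 phi_3 = -0.8382
  (R3) -0.8382 phi_1 + 1.9424 phi_2 + 5.2777 phi_3 = -1.4458
Gaussian elimination:
  R2 <- R2 - (1.9424/5.2777) R1 = R2 - (0.368039) R1:  4.562821 phi_2 + 2.25089 phi_3 = -1.553079
  R3 <- R3 - (-0.8382/5.2777) R1 = R3 - (-0.158819) R1:  2.25089 phi_2 + 5.144578 phi_3 = -1.13731
  R3 <- R3 - (2.25089/4.562821) R2 = R3 - (0.493311) R2:  4.034188 phi_3 = -0.371158
Back-substitution:
  phi_hat_3 = -0.371158 / 4.034188 = -0.092003
  phi_hat_2 = (-1.553079 - (2.25089)(-0.092003)) / 4.562821 = -0.294991
  phi_hat_1 = (1.9424 - (1.9424)(-0.294991) - (-0.8382)(-0.092003)) / 5.2777 = 0.461995
So phi_hat = [0.4620, -0.2950, -0.0920].
Therefore phi_hat_3 = -0.0920.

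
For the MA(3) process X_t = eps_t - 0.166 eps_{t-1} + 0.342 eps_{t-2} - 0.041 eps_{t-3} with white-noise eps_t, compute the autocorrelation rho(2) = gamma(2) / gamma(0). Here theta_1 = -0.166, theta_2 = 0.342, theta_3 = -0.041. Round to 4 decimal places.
\rho(2) = 0.3043

For an MA(q) process with theta_0 = 1, the autocovariance is
  gamma(k) = sigma^2 * sum_{i=0..q-k} theta_i * theta_{i+k},
and rho(k) = gamma(k) / gamma(0). Sigma^2 cancels.
  numerator   = (1)*(0.342) + (-0.166)*(-0.041) = 0.348806.
  denominator = (1)^2 + (-0.166)^2 + (0.342)^2 + (-0.041)^2 = 1.146201.
  rho(2) = 0.348806 / 1.146201 = 0.3043.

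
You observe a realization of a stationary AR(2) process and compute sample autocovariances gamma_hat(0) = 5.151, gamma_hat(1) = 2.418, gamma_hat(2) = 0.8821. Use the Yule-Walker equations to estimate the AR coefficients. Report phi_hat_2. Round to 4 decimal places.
\hat\phi_{2} = -0.0630

The Yule-Walker equations for an AR(p) process read, in matrix form,
  Gamma_p phi = r_p,   with   (Gamma_p)_{ij} = gamma(|i - j|),
                       (r_p)_i = gamma(i),   i,j = 1..p.
Substitute the sample gammas (Toeplitz matrix and right-hand side of size 2):
  Gamma_p = [[5.151, 2.418], [2.418, 5.151]]
  r_p     = [2.418, 0.8821]
Written out:
  5.151 phi_1 + 2.418 phi_2 = 2.418
  2.418 phi_1 + 5.151 phi_2 = 0.8821
Solve by Cramer's rule:
  det = gamma(0)^2 - gamma(1)^2 = (5.151)^2 - (2.418)^2 = 26.532801 - 5.846724 = 20.686077
  phi_hat_1 = [gamma(1) gamma(0) - gamma(1) gamma(2)] / det = [(2.418)(5.151) - (2.418)(0.8821)] / 20.686077 = 10.3222002 / 20.686077 = 0.499
  phi_hat_2 = [gamma(0) gamma(2) - gamma(1)^2] / det = [(5.151)(0.8821) - (2.418)^2] / 20.686077 = -1.3030269 / 20.686077 = -0.063
So phi_hat = [0.4990, -0.0630].
Therefore phi_hat_2 = -0.0630.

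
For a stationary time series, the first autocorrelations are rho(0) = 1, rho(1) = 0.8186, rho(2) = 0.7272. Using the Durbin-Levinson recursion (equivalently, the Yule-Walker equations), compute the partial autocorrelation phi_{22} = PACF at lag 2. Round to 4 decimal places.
\phi_{22} = 0.1731

The PACF at lag k is phi_{kk}, the last component of the solution
to the Yule-Walker system G_k phi = r_k where
  (G_k)_{ij} = rho(|i - j|), (r_k)_i = rho(i), i,j = 1..k.
Equivalently, Durbin-Levinson gives phi_{kk} iteratively:
  phi_{11} = rho(1)
  phi_{kk} = [rho(k) - sum_{j=1..k-1} phi_{k-1,j} rho(k-j)]
            / [1 - sum_{j=1..k-1} phi_{k-1,j} rho(j)],
  phi_{k,j} = phi_{k-1,j} - phi_{kk} phi_{k-1,k-j},  j = 1..k-1.
Step k = 1:
  phi_11 = rho(1) = 0.8186.
Step k = 2:
  phi_22 = [rho(2) - phi_11 rho(1)] / [1 - phi_11 rho(1)] = [0.7272 - (0.8186)(0.8186)] / [1 - (0.8186)(0.8186)]
         = 0.05709404 / 0.32989404 = 0.1731.
Therefore phi_{22} = 0.1731.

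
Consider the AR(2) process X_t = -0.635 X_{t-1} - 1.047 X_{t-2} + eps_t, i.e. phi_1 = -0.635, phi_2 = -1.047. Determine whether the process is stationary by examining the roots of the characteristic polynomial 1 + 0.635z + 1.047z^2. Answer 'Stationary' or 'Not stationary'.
\text{Not stationary}

The AR(p) characteristic polynomial is P(z) = 1 + 0.635z + 1.047z^2.
Stationarity requires all roots to lie outside the unit circle, i.e. |z| > 1 for every root.
Set 1 + (0.635) z + (1.047) z^2 = 0, i.e. a z^2 + b z + c = 0 with a = 1.047, b = 0.635, c = 1.
Discriminant D = b^2 - 4ac = (0.635)^2 - 4*(1.047)*1 = 0.403225 - (4.188) = -3.784775.
D < 0, so the roots are the complex-conjugate pair z = (-b +/- i sqrt(-D)) / (2a) = -0.3032 +/- 0.9291i.
For a conjugate pair |z|^2 = z * conj(z) = (product of roots) = c/a = 1/(1.047) = 0.95511, so |z| = sqrt(0.95511) = 0.9773 for both roots.
Moduli of all roots: 0.9773, 0.9773.
All moduli strictly greater than 1? No.
Verdict: Not stationary.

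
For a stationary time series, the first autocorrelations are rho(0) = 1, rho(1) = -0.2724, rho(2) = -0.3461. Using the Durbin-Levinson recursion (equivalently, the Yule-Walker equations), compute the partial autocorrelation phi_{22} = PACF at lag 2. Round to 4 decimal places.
\phi_{22} = -0.4540

The PACF at lag k is phi_{kk}, the last component of the solution
to the Yule-Walker system G_k phi = r_k where
  (G_k)_{ij} = rho(|i - j|), (r_k)_i = rho(i), i,j = 1..k.
Equivalently, Durbin-Levinson gives phi_{kk} iteratively:
  phi_{11} = rho(1)
  phi_{kk} = [rho(k) - sum_{j=1..k-1} phi_{k-1,j} rho(k-j)]
            / [1 - sum_{j=1..k-1} phi_{k-1,j} rho(j)],
  phi_{k,j} = phi_{k-1,j} - phi_{kk} phi_{k-1,k-j},  j = 1..k-1.
Step k = 1:
  phi_11 = rho(1) = -0.2724.
Step k = 2:
  phi_22 = [rho(2) - phi_11 rho(1)] / [1 - phi_11 rho(1)] = [-0.3461 - (-0.2724)(-0.2724)] / [1 - (-0.2724)(-0.2724)]
         = -0.42030176 / 0.92579824 = -0.454.
Therefore phi_{22} = -0.4540.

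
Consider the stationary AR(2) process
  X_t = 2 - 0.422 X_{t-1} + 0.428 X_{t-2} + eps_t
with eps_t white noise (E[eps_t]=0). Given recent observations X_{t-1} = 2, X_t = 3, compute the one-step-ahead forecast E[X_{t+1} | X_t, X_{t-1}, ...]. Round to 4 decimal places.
E[X_{t+1} \mid \mathcal F_t] = 1.5900

For an AR(p) model X_t = c + sum_i phi_i X_{t-i} + eps_t, the
one-step-ahead conditional mean is
  E[X_{t+1} | X_t, ...] = c + sum_i phi_i X_{t+1-i}.
Substitute known values:
  E[X_{t+1} | ...] = 2 + (-0.422) * (3) + (0.428) * (2)
                   = 1.5900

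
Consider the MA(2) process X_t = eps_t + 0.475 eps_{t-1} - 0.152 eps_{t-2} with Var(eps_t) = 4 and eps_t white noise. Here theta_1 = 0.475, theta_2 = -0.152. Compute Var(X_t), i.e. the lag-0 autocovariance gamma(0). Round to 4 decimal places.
\gamma(0) = 4.9949

For an MA(q) process X_t = eps_t + sum_i theta_i eps_{t-i} with
Var(eps_t) = sigma^2, the variance is
  gamma(0) = sigma^2 * (1 + sum_i theta_i^2).
  sum_i theta_i^2 = (0.475)^2 + (-0.152)^2 = 0.225625 + 0.023104 = 0.248729.
  gamma(0) = 4 * (1 + 0.248729) = 4 * 1.248729 = 4.994916, which rounds to 4.9949.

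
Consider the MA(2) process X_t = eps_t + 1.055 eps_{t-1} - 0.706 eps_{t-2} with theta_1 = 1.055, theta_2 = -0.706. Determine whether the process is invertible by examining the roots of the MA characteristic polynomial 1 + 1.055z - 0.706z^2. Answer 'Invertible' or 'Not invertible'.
\text{Not invertible}

The MA(q) characteristic polynomial is P(z) = 1 + 1.055z - 0.706z^2.
Invertibility requires all roots to lie outside the unit circle, i.e. |z| > 1 for every root.
Set 1 + (1.055) z + (-0.706) z^2 = 0, i.e. a z^2 + b z + c = 0 with a = -0.706, b = 1.055, c = 1.
Discriminant D = b^2 - 4ac = (1.055)^2 - 4*(-0.706)*1 = 1.113025 - (-2.824) = 3.937025.
D >= 0, so the roots are real: z = (-b +/- sqrt(D)) / (2a) = (-1.055 +/- 1.984194) / (-1.412).
  z_1 = (-1.055 + 1.984194) / (-1.412) = -0.6581,   |z_1| = 0.6581.
  z_2 = (-1.055 - 1.984194) / (-1.412) = 2.1524,   |z_2| = 2.1524.
Moduli of all roots: 0.6581, 2.1524.
All moduli strictly greater than 1? No.
Verdict: Not invertible.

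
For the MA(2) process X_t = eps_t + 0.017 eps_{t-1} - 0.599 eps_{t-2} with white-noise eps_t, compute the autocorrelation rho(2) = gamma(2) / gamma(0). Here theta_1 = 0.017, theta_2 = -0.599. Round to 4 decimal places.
\rho(2) = -0.4407

For an MA(q) process with theta_0 = 1, the autocovariance is
  gamma(k) = sigma^2 * sum_{i=0..q-k} theta_i * theta_{i+k},
and rho(k) = gamma(k) / gamma(0). Sigma^2 cancels.
  numerator   = (1)*(-0.599) = -0.599.
  denominator = (1)^2 + (0.017)^2 + (-0.599)^2 = 1.35909.
  rho(2) = -0.599 / 1.35909 = -0.4407.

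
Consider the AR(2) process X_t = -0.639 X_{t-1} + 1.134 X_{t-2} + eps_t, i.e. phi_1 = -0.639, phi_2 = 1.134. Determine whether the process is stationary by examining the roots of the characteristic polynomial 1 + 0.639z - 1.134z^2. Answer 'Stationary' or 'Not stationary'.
\text{Not stationary}

The AR(p) characteristic polynomial is P(z) = 1 + 0.639z - 1.134z^2.
Stationarity requires all roots to lie outside the unit circle, i.e. |z| > 1 for every root.
Set 1 + (0.639) z + (-1.134) z^2 = 0, i.e. a z^2 + b z + c = 0 with a = -1.134, b = 0.639, c = 1.
Discriminant D = b^2 - 4ac = (0.639)^2 - 4*(-1.134)*1 = 0.408321 - (-4.536) = 4.944321.
D >= 0, so the roots are real: z = (-b +/- sqrt(D)) / (2a) = (-0.639 +/- 2.223583) / (-2.268).
  z_1 = (-0.639 + 2.223583) / (-2.268) = -0.6987,   |z_1| = 0.6987.
  z_2 = (-0.639 - 2.223583) / (-2.268) = 1.2622,   |z_2| = 1.2622.
Moduli of all roots: 0.6987, 1.2622.
All moduli strictly greater than 1? No.
Verdict: Not stationary.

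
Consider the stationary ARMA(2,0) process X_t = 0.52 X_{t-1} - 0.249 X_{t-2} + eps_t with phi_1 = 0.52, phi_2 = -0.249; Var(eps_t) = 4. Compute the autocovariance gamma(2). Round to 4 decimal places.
\gamma(2) = -0.1677

Multiply the model equation by X_{t-k} and take expectations. With theta_0 = psi_0 = 1 and psi_j the MA(infinity) weights, this gives
  gamma(k) - sum_i phi_i gamma(k-i) = c_k,
  c_k = sigma^2 * sum_{j=k..q} theta_j psi_{j-k}   (c_k = 0 for k > q),
using gamma(-m) = gamma(m).
Pure AR (q = 0): c_0 = sigma^2 = 4, c_k = 0 for k >= 1.
Equations for k = 0, 1, 2 (AR order 2, c_2 = 0):
  (E0) gamma(0) = phi_1 gamma(1) + phi_2 gamma(2) + c_0
  (E1) gamma(1) = phi_1 gamma(0) + phi_2 gamma(1) + c_1
  (E2) gamma(2) = phi_1 gamma(1) + phi_2 gamma(0)
From (E1): gamma(1) = A gamma(0) + B with
  A = phi_1 / (1 - phi_2) = 0.52 / 1.249 = 0.416333,   B = c_1 / (1 - phi_2) = 0 / 1.249 = 0.
Insert (E2) into (E0): gamma(0) (1 - phi_2^2) = phi_1 (1 + phi_2) gamma(1) + c_0.
  phi_1 (1 + phi_2) = (0.52)(0.751) = 0.39052,   1 - phi_2^2 = 0.937999.
Replace gamma(1) by A gamma(0) + B and collect gamma(0):
  gamma(0) [0.937999 - (0.39052)(0.416333)] = c_0 = 4
  gamma(0) * 0.775413 = 4
  gamma(0) = 4 / 0.775413 = 5.158544.
  gamma(1) = A gamma(0) = (0.416333)(5.158544) = 2.147672.
  gamma(2) = phi_1 gamma(1) + phi_2 gamma(0) = (0.52)(2.147672) + (-0.249)(5.158544) = -0.167688.
Therefore gamma(2) = -0.1677 (to 4 decimal places).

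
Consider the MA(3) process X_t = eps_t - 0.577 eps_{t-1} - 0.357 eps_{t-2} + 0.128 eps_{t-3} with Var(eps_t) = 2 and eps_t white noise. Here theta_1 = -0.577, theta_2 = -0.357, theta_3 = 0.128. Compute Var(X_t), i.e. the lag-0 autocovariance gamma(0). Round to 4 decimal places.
\gamma(0) = 2.9535

For an MA(q) process X_t = eps_t + sum_i theta_i eps_{t-i} with
Var(eps_t) = sigma^2, the variance is
  gamma(0) = sigma^2 * (1 + sum_i theta_i^2).
  sum_i theta_i^2 = (-0.577)^2 + (-0.357)^2 + (0.128)^2 = 0.332929 + 0.127449 + 0.016384 = 0.476762.
  gamma(0) = 2 * (1 + 0.476762) = 2 * 1.476762 = 2.953524, which rounds to 2.9535.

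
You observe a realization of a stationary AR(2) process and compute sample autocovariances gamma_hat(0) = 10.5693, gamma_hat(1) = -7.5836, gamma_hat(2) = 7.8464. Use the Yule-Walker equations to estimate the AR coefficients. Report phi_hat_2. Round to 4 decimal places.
\hat\phi_{2} = 0.4690

The Yule-Walker equations for an AR(p) process read, in matrix form,
  Gamma_p phi = r_p,   with   (Gamma_p)_{ij} = gamma(|i - j|),
                       (r_p)_i = gamma(i),   i,j = 1..p.
Substitute the sample gammas (Toeplitz matrix and right-hand side of size 2):
  Gamma_p = [[10.5693, -7.5836], [-7.5836, 10.5693]]
  r_p     = [-7.5836, 7.8464]
Written out:
  10.5693 phi_1 - 7.5836 phi_2 = -7.5836
  -7.5836 phi_1 + 10.5693 phi_2 = 7.8464
Solve by Cramer's rule:
  det = gamma(0)^2 - gamma(1)^2 = (10.5693)^2 - (-7.5836)^2 = 111.71010249 - 57.51098896 = 54.19911353
  phi_hat_1 = [gamma(1) gamma(0) - gamma(1) gamma(2)] / det = [(-7.5836)(10.5693) - (-7.5836)(7.8464)] / 54.19911353 = -20.64938444 / 54.19911353 = -0.381
  phi_hat_2 = [gamma(0) gamma(2) - gamma(1)^2] / det = [(10.5693)(7.8464) - (-7.5836)^2] / 54.19911353 = 25.41996656 / 54.19911353 = 0.469
So phi_hat = [-0.3810, 0.4690].
Therefore phi_hat_2 = 0.4690.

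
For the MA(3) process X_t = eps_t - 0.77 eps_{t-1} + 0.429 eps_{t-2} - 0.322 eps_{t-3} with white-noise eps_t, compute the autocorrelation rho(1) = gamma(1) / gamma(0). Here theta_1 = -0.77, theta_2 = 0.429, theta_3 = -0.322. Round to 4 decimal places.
\rho(1) = -0.6585

For an MA(q) process with theta_0 = 1, the autocovariance is
  gamma(k) = sigma^2 * sum_{i=0..q-k} theta_i * theta_{i+k},
and rho(k) = gamma(k) / gamma(0). Sigma^2 cancels.
  numerator   = (1)*(-0.77) + (-0.77)*(0.429) + (0.429)*(-0.322) = -1.238468.
  denominator = (1)^2 + (-0.77)^2 + (0.429)^2 + (-0.322)^2 = 1.880625.
  rho(1) = -1.238468 / 1.880625 = -0.6585.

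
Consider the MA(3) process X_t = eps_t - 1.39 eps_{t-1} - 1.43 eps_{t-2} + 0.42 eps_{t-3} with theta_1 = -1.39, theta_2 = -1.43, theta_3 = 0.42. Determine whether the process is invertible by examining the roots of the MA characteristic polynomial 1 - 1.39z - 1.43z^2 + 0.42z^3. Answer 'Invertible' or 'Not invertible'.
\text{Not invertible}

The MA(q) characteristic polynomial is P(z) = 1 - 1.39z - 1.43z^2 + 0.42z^3.
Invertibility requires all roots to lie outside the unit circle, i.e. |z| > 1 for every root.
Degree 3: look for a simple real root z0 first, then factor out (1 - z/z0) and solve the remaining quadratic.
Testing z0 = 0.5: P(0.5) = 1 + (-1.39)(0.5) + (-1.43)(0.5)^2 + (0.42)(0.5)^3
  = 1 + (-0.695) + (-0.3575) + (0.0525) = 0.  So z_0 = 0.5 is a root, |z_0| = 0.5.
Divide out the factor (1 - 2 z) = (1 - z/z0) (since 1/z0 = 2):
  P(z) = (1 - 2 z)(1 + (0.61) z + (-0.21) z^2)
  [check: z-coef 0.61 - (2) = -1.39; z^2-coef -0.21 - (2)(0.61) = -1.43; z^3-coef -(2)(-0.21) = 0.42.]
Remaining roots from the quadratic factor 1 + (0.61) z + (-0.21) z^2:
  Set 1 + (0.61) z + (-0.21) z^2 = 0, i.e. a z^2 + b z + c = 0 with a = -0.21, b = 0.61, c = 1.
  Discriminant D = b^2 - 4ac = (0.61)^2 - 4*(-0.21)*1 = 0.3721 - (-0.84) = 1.2121.
  D >= 0, so the roots are real: z = (-b +/- sqrt(D)) / (2a) = (-0.61 +/- 1.100954) / (-0.42).
    z_1 = (-0.61 + 1.100954) / (-0.42) = -1.1689,   |z_1| = 1.1689.
    z_2 = (-0.61 - 1.100954) / (-0.42) = 4.0737,   |z_2| = 4.0737.
Moduli of all roots: 0.5000, 1.1689, 4.0737.
All moduli strictly greater than 1? No.
Verdict: Not invertible.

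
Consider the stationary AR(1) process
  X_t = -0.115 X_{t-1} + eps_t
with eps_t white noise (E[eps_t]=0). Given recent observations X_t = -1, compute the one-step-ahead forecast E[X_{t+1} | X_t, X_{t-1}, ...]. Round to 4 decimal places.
E[X_{t+1} \mid \mathcal F_t] = 0.1150

For an AR(p) model X_t = c + sum_i phi_i X_{t-i} + eps_t, the
one-step-ahead conditional mean is
  E[X_{t+1} | X_t, ...] = c + sum_i phi_i X_{t+1-i}.
Substitute known values:
  E[X_{t+1} | ...] = (-0.115) * (-1)
                   = 0.1150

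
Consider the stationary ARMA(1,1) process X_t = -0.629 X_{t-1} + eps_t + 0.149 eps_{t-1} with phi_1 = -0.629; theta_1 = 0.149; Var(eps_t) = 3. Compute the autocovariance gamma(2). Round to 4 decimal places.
\gamma(2) = 1.3583

Multiply the model equation by X_{t-k} and take expectations. With theta_0 = psi_0 = 1 and psi_j the MA(infinity) weights, this gives
  gamma(k) - sum_i phi_i gamma(k-i) = c_k,
  c_k = sigma^2 * sum_{j=k..q} theta_j psi_{j-k}   (c_k = 0 for k > q),
using gamma(-m) = gamma(m).
psi-weights needed (psi_j = theta_j + sum_i phi_i psi_{j-i}):
  psi_1 = theta_1 + phi_1 = 0.149 + (-0.629) = -0.48
Right-hand sides:
  c_0 = sigma^2 (1 + theta_1 psi_1) = 3 * (1 + (0.149)(-0.48)) = 3 * 0.92848 = 2.78544
  c_1 = sigma^2 theta_1 = 3 * (0.149) = 0.447
  c_2 = 0
Equations for k = 0 and k = 1 (AR order 1):
  gamma(0) = phi_1 gamma(1) + c_0
  gamma(1) = phi_1 gamma(0) + c_1
Substituting the second into the first: gamma(0) (1 - phi_1^2) = c_0 + phi_1 c_1, so
  gamma(0) = (c_0 + phi_1 c_1) / (1 - phi_1^2) = (2.78544 + (-0.629)(0.447)) / (1 - (-0.629)^2) = 2.504277 / 0.604359 = 4.143691.
  gamma(1) = phi_1 gamma(0) + c_1 = (-0.629)(4.143691) + (0.447) = -2.159382.
For k = 2 (> q): gamma(2) = phi_1 gamma(1) = (-0.629)(-2.159382) = 1.358251.
Therefore gamma(2) = 1.3583 (to 4 decimal places).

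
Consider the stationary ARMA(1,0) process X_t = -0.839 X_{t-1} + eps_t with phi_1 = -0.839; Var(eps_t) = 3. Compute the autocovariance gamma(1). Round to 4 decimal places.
\gamma(1) = -8.5011

Multiply the model equation by X_{t-k} and take expectations. With theta_0 = psi_0 = 1 and psi_j the MA(infinity) weights, this gives
  gamma(k) - sum_i phi_i gamma(k-i) = c_k,
  c_k = sigma^2 * sum_{j=k..q} theta_j psi_{j-k}   (c_k = 0 for k > q),
using gamma(-m) = gamma(m).
Pure AR (q = 0): c_0 = sigma^2 = 3, c_k = 0 for k >= 1.
Equations for k = 0 and k = 1 (AR order 1):
  gamma(0) = phi_1 gamma(1) + c_0
  gamma(1) = phi_1 gamma(0) + c_1
Substituting the second into the first: gamma(0) (1 - phi_1^2) = c_0 + phi_1 c_1, so
  gamma(0) = c_0 / (1 - phi_1^2) = 3 / (1 - (-0.839)^2) = 3 / 0.296079 = 10.132431.
  gamma(1) = phi_1 gamma(0) = (-0.839)(10.132431) = -8.50111.
Therefore gamma(1) = -8.5011 (to 4 decimal places).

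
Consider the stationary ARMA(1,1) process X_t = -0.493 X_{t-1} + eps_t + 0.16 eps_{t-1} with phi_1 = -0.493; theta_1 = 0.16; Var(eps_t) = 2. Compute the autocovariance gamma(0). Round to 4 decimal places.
\gamma(0) = 2.2930

Multiply the model equation by X_{t-k} and take expectations. With theta_0 = psi_0 = 1 and psi_j the MA(infinity) weights, this gives
  gamma(k) - sum_i phi_i gamma(k-i) = c_k,
  c_k = sigma^2 * sum_{j=k..q} theta_j psi_{j-k}   (c_k = 0 for k > q),
using gamma(-m) = gamma(m).
psi-weights needed (psi_j = theta_j + sum_i phi_i psi_{j-i}):
  psi_1 = theta_1 + phi_1 = 0.16 + (-0.493) = -0.333
Right-hand sides:
  c_0 = sigma^2 (1 + theta_1 psi_1) = 2 * (1 + (0.16)(-0.333)) = 2 * 0.94672 = 1.89344
  c_1 = sigma^2 theta_1 = 2 * (0.16) = 0.32
  c_2 = 0
Equations for k = 0 and k = 1 (AR order 1):
  gamma(0) = phi_1 gamma(1) + c_0
  gamma(1) = phi_1 gamma(0) + c_1
Substituting the second into the first: gamma(0) (1 - phi_1^2) = c_0 + phi_1 c_1, so
  gamma(0) = (c_0 + phi_1 c_1) / (1 - phi_1^2) = (1.89344 + (-0.493)(0.32)) / (1 - (-0.493)^2) = 1.73568 / 0.756951 = 2.292989.
Therefore gamma(0) = 2.2930 (to 4 decimal places).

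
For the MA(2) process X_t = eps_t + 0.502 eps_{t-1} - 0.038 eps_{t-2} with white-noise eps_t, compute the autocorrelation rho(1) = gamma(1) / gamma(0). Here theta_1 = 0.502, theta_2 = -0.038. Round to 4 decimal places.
\rho(1) = 0.3853

For an MA(q) process with theta_0 = 1, the autocovariance is
  gamma(k) = sigma^2 * sum_{i=0..q-k} theta_i * theta_{i+k},
and rho(k) = gamma(k) / gamma(0). Sigma^2 cancels.
  numerator   = (1)*(0.502) + (0.502)*(-0.038) = 0.482924.
  denominator = (1)^2 + (0.502)^2 + (-0.038)^2 = 1.253448.
  rho(1) = 0.482924 / 1.253448 = 0.3853.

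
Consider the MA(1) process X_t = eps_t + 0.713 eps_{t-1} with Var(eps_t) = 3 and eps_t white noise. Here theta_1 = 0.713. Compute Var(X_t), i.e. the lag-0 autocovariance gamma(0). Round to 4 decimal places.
\gamma(0) = 4.5251

For an MA(q) process X_t = eps_t + sum_i theta_i eps_{t-i} with
Var(eps_t) = sigma^2, the variance is
  gamma(0) = sigma^2 * (1 + sum_i theta_i^2).
  sum_i theta_i^2 = (0.713)^2 = 0.508369.
  gamma(0) = 3 * (1 + 0.508369) = 3 * 1.508369 = 4.525107, which rounds to 4.5251.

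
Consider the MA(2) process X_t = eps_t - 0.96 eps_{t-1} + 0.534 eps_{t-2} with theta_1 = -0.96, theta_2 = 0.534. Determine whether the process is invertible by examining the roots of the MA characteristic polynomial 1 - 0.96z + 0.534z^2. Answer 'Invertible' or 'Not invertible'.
\text{Invertible}

The MA(q) characteristic polynomial is P(z) = 1 - 0.96z + 0.534z^2.
Invertibility requires all roots to lie outside the unit circle, i.e. |z| > 1 for every root.
Set 1 + (-0.96) z + (0.534) z^2 = 0, i.e. a z^2 + b z + c = 0 with a = 0.534, b = -0.96, c = 1.
Discriminant D = b^2 - 4ac = (-0.96)^2 - 4*(0.534)*1 = 0.9216 - (2.136) = -1.2144.
D < 0, so the roots are the complex-conjugate pair z = (-b +/- i sqrt(-D)) / (2a) = 0.8989 +/- 1.0318i.
For a conjugate pair |z|^2 = z * conj(z) = (product of roots) = c/a = 1/(0.534) = 1.872659, so |z| = sqrt(1.872659) = 1.3685 for both roots.
Moduli of all roots: 1.3685, 1.3685.
All moduli strictly greater than 1? Yes.
Verdict: Invertible.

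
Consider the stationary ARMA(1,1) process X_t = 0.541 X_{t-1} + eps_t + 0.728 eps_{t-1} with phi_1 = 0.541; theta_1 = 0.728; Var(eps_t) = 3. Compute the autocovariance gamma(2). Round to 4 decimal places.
\gamma(2) = 4.0586

Multiply the model equation by X_{t-k} and take expectations. With theta_0 = psi_0 = 1 and psi_j the MA(infinity) weights, this gives
  gamma(k) - sum_i phi_i gamma(k-i) = c_k,
  c_k = sigma^2 * sum_{j=k..q} theta_j psi_{j-k}   (c_k = 0 for k > q),
using gamma(-m) = gamma(m).
psi-weights needed (psi_j = theta_j + sum_i phi_i psi_{j-i}):
  psi_1 = theta_1 + phi_1 = 0.728 + (0.541) = 1.269
Right-hand sides:
  c_0 = sigma^2 (1 + theta_1 psi_1) = 3 * (1 + (0.728)(1.269)) = 3 * 1.923832 = 5.771496
  c_1 = sigma^2 theta_1 = 3 * (0.728) = 2.184
  c_2 = 0
Equations for k = 0 and k = 1 (AR order 1):
  gamma(0) = phi_1 gamma(1) + c_0
  gamma(1) = phi_1 gamma(0) + c_1
Substituting the second into the first: gamma(0) (1 - phi_1^2) = c_0 + phi_1 c_1, so
  gamma(0) = (c_0 + phi_1 c_1) / (1 - phi_1^2) = (5.771496 + (0.541)(2.184)) / (1 - (0.541)^2) = 6.95304 / 0.707319 = 9.830133.
  gamma(1) = phi_1 gamma(0) + c_1 = (0.541)(9.830133) + (2.184) = 7.502102.
For k = 2 (> q): gamma(2) = phi_1 gamma(1) = (0.541)(7.502102) = 4.058637.
Therefore gamma(2) = 4.0586 (to 4 decimal places).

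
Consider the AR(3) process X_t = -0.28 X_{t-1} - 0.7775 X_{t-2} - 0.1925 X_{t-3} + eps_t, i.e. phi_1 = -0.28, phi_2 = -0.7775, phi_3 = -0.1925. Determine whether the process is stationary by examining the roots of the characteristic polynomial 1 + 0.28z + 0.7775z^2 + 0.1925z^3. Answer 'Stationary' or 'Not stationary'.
\text{Stationary}

The AR(p) characteristic polynomial is P(z) = 1 + 0.28z + 0.7775z^2 + 0.1925z^3.
Stationarity requires all roots to lie outside the unit circle, i.e. |z| > 1 for every root.
Degree 3: look for a simple real root z0 first, then factor out (1 - z/z0) and solve the remaining quadratic.
Testing z0 = -4: P(-4) = 1 + (0.28)(-4) + (0.7775)(-4)^2 + (0.1925)(-4)^3
  = 1 + (-1.12) + (12.44) + (-12.32) = 0.  So z_0 = -4 is a root, |z_0| = 4.
Divide out the factor (1 + 0.25 z) = (1 - z/z0) (since 1/z0 = -0.25):
  P(z) = (1 + 0.25 z)(1 + (0.03) z + (0.77) z^2)
  [check: z-coef 0.03 - (-0.25) = 0.28; z^2-coef 0.77 - (-0.25)(0.03) = 0.7775; z^3-coef -(-0.25)(0.77) = 0.1925.]
Remaining roots from the quadratic factor 1 + (0.03) z + (0.77) z^2:
  Set 1 + (0.03) z + (0.77) z^2 = 0, i.e. a z^2 + b z + c = 0 with a = 0.77, b = 0.03, c = 1.
  Discriminant D = b^2 - 4ac = (0.03)^2 - 4*(0.77)*1 = 0.0009 - (3.08) = -3.0791.
  D < 0, so the roots are the complex-conjugate pair z = (-b +/- i sqrt(-D)) / (2a) = -0.0195 +/- 1.1394i.
  For a conjugate pair |z|^2 = z * conj(z) = (product of roots) = c/a = 1/(0.77) = 1.298701, so |z| = sqrt(1.298701) = 1.1396 for both roots.
Moduli of all roots: 4.0000, 1.1396, 1.1396.
All moduli strictly greater than 1? Yes.
Verdict: Stationary.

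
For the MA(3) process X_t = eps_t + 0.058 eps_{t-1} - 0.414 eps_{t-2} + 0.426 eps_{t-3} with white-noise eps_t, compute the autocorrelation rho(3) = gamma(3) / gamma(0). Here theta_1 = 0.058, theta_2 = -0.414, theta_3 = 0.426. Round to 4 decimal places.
\rho(3) = 0.3141

For an MA(q) process with theta_0 = 1, the autocovariance is
  gamma(k) = sigma^2 * sum_{i=0..q-k} theta_i * theta_{i+k},
and rho(k) = gamma(k) / gamma(0). Sigma^2 cancels.
  numerator   = (1)*(0.426) = 0.426.
  denominator = (1)^2 + (0.058)^2 + (-0.414)^2 + (0.426)^2 = 1.356236.
  rho(3) = 0.426 / 1.356236 = 0.3141.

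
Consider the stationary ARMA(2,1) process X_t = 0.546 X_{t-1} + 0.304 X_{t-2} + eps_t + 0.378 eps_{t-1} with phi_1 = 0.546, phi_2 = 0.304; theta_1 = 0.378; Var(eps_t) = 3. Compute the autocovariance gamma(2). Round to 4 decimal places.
\gamma(2) = 11.8162

Multiply the model equation by X_{t-k} and take expectations. With theta_0 = psi_0 = 1 and psi_j the MA(infinity) weights, this gives
  gamma(k) - sum_i phi_i gamma(k-i) = c_k,
  c_k = sigma^2 * sum_{j=k..q} theta_j psi_{j-k}   (c_k = 0 for k > q),
using gamma(-m) = gamma(m).
psi-weights needed (psi_j = theta_j + sum_i phi_i psi_{j-i}):
  psi_1 = theta_1 + phi_1 = 0.378 + (0.546) = 0.924
Right-hand sides:
  c_0 = sigma^2 (1 + theta_1 psi_1) = 3 * (1 + (0.378)(0.924)) = 3 * 1.349272 = 4.047816
  c_1 = sigma^2 theta_1 = 3 * (0.378) = 1.134
  c_2 = 0
Equations for k = 0, 1, 2 (AR order 2, c_2 = 0):
  (E0) gamma(0) = phi_1 gamma(1) + phi_2 gamma(2) + c_0
  (E1) gamma(1) = phi_1 gamma(0) + phi_2 gamma(1) + c_1
  (E2) gamma(2) = phi_1 gamma(1) + phi_2 gamma(0)
From (E1): gamma(1) = A gamma(0) + B with
  A = phi_1 / (1 - phi_2) = 0.546 / 0.696 = 0.784483,   B = c_1 / (1 - phi_2) = 1.134 / 0.696 = 1.62931.
Insert (E2) into (E0): gamma(0) (1 - phi_2^2) = phi_1 (1 + phi_2) gamma(1) + c_0.
  phi_1 (1 + phi_2) = (0.546)(1.304) = 0.711984,   1 - phi_2^2 = 0.907584.
Replace gamma(1) by A gamma(0) + B and collect gamma(0):
  gamma(0) [0.907584 - (0.711984)(0.784483)] = (0.711984)(1.62931) + 4.047816
  gamma(0) * 0.349045 = 5.207859
  gamma(0) = 5.207859 / 0.349045 = 14.920315.
  gamma(1) = A gamma(0) + B = (0.784483)(14.920315) + (1.62931) = 13.33404.
  gamma(2) = phi_1 gamma(1) + phi_2 gamma(0) = (0.546)(13.33404) + (0.304)(14.920315) = 11.816162.
Therefore gamma(2) = 11.8162 (to 4 decimal places).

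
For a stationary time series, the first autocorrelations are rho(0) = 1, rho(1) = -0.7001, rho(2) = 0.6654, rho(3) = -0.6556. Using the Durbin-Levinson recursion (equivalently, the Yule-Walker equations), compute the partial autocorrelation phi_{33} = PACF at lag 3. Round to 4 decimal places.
\phi_{33} = -0.2429

The PACF at lag k is phi_{kk}, the last component of the solution
to the Yule-Walker system G_k phi = r_k where
  (G_k)_{ij} = rho(|i - j|), (r_k)_i = rho(i), i,j = 1..k.
Equivalently, Durbin-Levinson gives phi_{kk} iteratively:
  phi_{11} = rho(1)
  phi_{kk} = [rho(k) - sum_{j=1..k-1} phi_{k-1,j} rho(k-j)]
            / [1 - sum_{j=1..k-1} phi_{k-1,j} rho(j)],
  phi_{k,j} = phi_{k-1,j} - phi_{kk} phi_{k-1,k-j},  j = 1..k-1.
Step k = 1:
  phi_11 = rho(1) = -0.7001.
Step k = 2:
  phi_22 = [rho(2) - phi_11 rho(1)] / [1 - phi_11 rho(1)] = [0.6654 - (-0.7001)(-0.7001)] / [1 - (-0.7001)(-0.7001)]
         = 0.17525999 / 0.50985999 = 0.343741.
  Update: phi_21 = phi_11 - phi_22 phi_11 = -0.7001 - (0.343741)(-0.7001) = -0.459447.
Step k = 3:
  phi_33 = [rho(3) - phi_21 rho(2) - phi_22 rho(1)] / [1 - phi_21 rho(1) - phi_22 rho(2)]
    numerator   = -0.6556 - (-0.459447)(0.6654) - (0.343741)(-0.7001) = -0.10923085
    denominator = 1 - (-0.459447)(-0.7001) - (0.343741)(0.6654) = 0.44961587
  phi_33 = -0.10923085 / 0.44961587 = -0.2429.
Therefore phi_{33} = -0.2429.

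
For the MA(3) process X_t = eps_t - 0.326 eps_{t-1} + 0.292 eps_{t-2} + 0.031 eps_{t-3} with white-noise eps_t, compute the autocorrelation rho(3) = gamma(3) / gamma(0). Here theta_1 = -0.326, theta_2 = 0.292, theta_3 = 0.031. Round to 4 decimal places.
\rho(3) = 0.0260

For an MA(q) process with theta_0 = 1, the autocovariance is
  gamma(k) = sigma^2 * sum_{i=0..q-k} theta_i * theta_{i+k},
and rho(k) = gamma(k) / gamma(0). Sigma^2 cancels.
  numerator   = (1)*(0.031) = 0.031.
  denominator = (1)^2 + (-0.326)^2 + (0.292)^2 + (0.031)^2 = 1.192501.
  rho(3) = 0.031 / 1.192501 = 0.0260.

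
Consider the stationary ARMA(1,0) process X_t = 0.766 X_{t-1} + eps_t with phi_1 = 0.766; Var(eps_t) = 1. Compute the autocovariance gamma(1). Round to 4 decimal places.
\gamma(1) = 1.8536

Multiply the model equation by X_{t-k} and take expectations. With theta_0 = psi_0 = 1 and psi_j the MA(infinity) weights, this gives
  gamma(k) - sum_i phi_i gamma(k-i) = c_k,
  c_k = sigma^2 * sum_{j=k..q} theta_j psi_{j-k}   (c_k = 0 for k > q),
using gamma(-m) = gamma(m).
Pure AR (q = 0): c_0 = sigma^2 = 1, c_k = 0 for k >= 1.
Equations for k = 0 and k = 1 (AR order 1):
  gamma(0) = phi_1 gamma(1) + c_0
  gamma(1) = phi_1 gamma(0) + c_1
Substituting the second into the first: gamma(0) (1 - phi_1^2) = c_0 + phi_1 c_1, so
  gamma(0) = c_0 / (1 - phi_1^2) = 1 / (1 - (0.766)^2) = 1 / 0.413244 = 2.419878.
  gamma(1) = phi_1 gamma(0) = (0.766)(2.419878) = 1.853626.
Therefore gamma(1) = 1.8536 (to 4 decimal places).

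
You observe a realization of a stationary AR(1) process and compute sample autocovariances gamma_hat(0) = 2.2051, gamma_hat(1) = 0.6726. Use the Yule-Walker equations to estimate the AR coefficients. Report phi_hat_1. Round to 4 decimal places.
\hat\phi_{1} = 0.3050

The Yule-Walker equations for an AR(p) process read, in matrix form,
  Gamma_p phi = r_p,   with   (Gamma_p)_{ij} = gamma(|i - j|),
                       (r_p)_i = gamma(i),   i,j = 1..p.
Substitute the sample gammas (Toeplitz matrix and right-hand side of size 1):
  Gamma_p = [[2.2051]]
  r_p     = [0.6726]
With p = 1 this is the single equation gamma(0) phi_1 = gamma(1):
  phi_hat_1 = gamma(1) / gamma(0) = 0.6726 / 2.2051 = 0.3050.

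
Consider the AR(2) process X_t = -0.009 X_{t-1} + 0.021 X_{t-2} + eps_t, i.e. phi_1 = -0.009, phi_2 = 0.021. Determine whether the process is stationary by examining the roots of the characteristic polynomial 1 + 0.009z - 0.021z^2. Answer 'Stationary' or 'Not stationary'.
\text{Stationary}

The AR(p) characteristic polynomial is P(z) = 1 + 0.009z - 0.021z^2.
Stationarity requires all roots to lie outside the unit circle, i.e. |z| > 1 for every root.
Set 1 + (0.009) z + (-0.021) z^2 = 0, i.e. a z^2 + b z + c = 0 with a = -0.021, b = 0.009, c = 1.
Discriminant D = b^2 - 4ac = (0.009)^2 - 4*(-0.021)*1 = 0.000081 - (-0.084) = 0.084081.
D >= 0, so the roots are real: z = (-b +/- sqrt(D)) / (2a) = (-0.009 +/- 0.289967) / (-0.042).
  z_1 = (-0.009 + 0.289967) / (-0.042) = -6.6897,   |z_1| = 6.6897.
  z_2 = (-0.009 - 0.289967) / (-0.042) = 7.1183,   |z_2| = 7.1183.
Moduli of all roots: 6.6897, 7.1183.
All moduli strictly greater than 1? Yes.
Verdict: Stationary.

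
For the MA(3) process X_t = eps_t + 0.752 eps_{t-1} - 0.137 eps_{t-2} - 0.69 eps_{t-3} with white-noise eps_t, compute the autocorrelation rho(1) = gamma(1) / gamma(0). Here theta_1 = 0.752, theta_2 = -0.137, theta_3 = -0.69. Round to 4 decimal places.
\rho(1) = 0.3609

For an MA(q) process with theta_0 = 1, the autocovariance is
  gamma(k) = sigma^2 * sum_{i=0..q-k} theta_i * theta_{i+k},
and rho(k) = gamma(k) / gamma(0). Sigma^2 cancels.
  numerator   = (1)*(0.752) + (0.752)*(-0.137) + (-0.137)*(-0.69) = 0.743506.
  denominator = (1)^2 + (0.752)^2 + (-0.137)^2 + (-0.69)^2 = 2.060373.
  rho(1) = 0.743506 / 2.060373 = 0.3609.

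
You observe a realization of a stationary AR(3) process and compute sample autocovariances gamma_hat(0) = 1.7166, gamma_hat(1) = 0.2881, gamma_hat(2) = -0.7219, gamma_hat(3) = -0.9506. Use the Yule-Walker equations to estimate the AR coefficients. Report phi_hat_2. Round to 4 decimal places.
\hat\phi_{2} = -0.3420

The Yule-Walker equations for an AR(p) process read, in matrix form,
  Gamma_p phi = r_p,   with   (Gamma_p)_{ij} = gamma(|i - j|),
                       (r_p)_i = gamma(i),   i,j = 1..p.
Substitute the sample gammas (Toeplitz matrix and right-hand side of size 3):
  Gamma_p = [[1.7166, 0.2881, -0.7219], [0.2881, 1.7166, 0.2881], [-0.7219, 0.2881, 1.7166]]
  r_p     = [0.2881, -0.7219, -0.9506]
Written out (R1..R3):
  (R1) 1.7166 phi_1 + 0.2881 phi_2 - 0.7219 phi_3 = 0.2881
  (R2) 0.2881 phi_1 + 1.7166 phi_2 + 0.2881 phi_3 = -0.7219
  (R3) -0.7219 phi_1 + 0.2881 phi_2 + 1.7166 phi_3 = -0.9506
Gaussian elimination:
  R2 <- R2 - (0.2881/1.7166) R1 = R2 - (0.167832) R1:  1.668248 phi_2 + 0.409258 phi_3 = -0.770252
  R3 <- R3 - (-0.7219/1.7166) R1 = R3 - (-0.420541) R1:  0.409258 phi_2 + 1.413012 phi_3 = -0.829442
  R3 <- R3 - (0.409258/1.668248) R2 = R3 - (0.245322) R2:  1.312612 phi_3 = -0.640482
Back-substitution:
  phi_hat_3 = -0.640482 / 1.312612 = -0.487945
  phi_hat_2 = (-0.770252 - (0.409258)(-0.487945)) / 1.668248 = -0.34201
  phi_hat_1 = (0.2881 - (0.2881)(-0.34201) - (-0.7219)(-0.487945)) / 1.7166 = 0.020031
So phi_hat = [0.0200, -0.3420, -0.4879].
Therefore phi_hat_2 = -0.3420.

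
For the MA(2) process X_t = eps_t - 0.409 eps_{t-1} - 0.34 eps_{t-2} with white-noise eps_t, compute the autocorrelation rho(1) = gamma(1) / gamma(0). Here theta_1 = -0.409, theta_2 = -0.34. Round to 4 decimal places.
\rho(1) = -0.2104

For an MA(q) process with theta_0 = 1, the autocovariance is
  gamma(k) = sigma^2 * sum_{i=0..q-k} theta_i * theta_{i+k},
and rho(k) = gamma(k) / gamma(0). Sigma^2 cancels.
  numerator   = (1)*(-0.409) + (-0.409)*(-0.34) = -0.26994.
  denominator = (1)^2 + (-0.409)^2 + (-0.34)^2 = 1.282881.
  rho(1) = -0.26994 / 1.282881 = -0.2104.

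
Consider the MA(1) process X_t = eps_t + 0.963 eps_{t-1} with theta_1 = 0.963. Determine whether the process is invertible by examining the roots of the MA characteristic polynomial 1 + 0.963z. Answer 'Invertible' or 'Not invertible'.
\text{Invertible}

The MA(q) characteristic polynomial is P(z) = 1 + 0.963z.
Invertibility requires all roots to lie outside the unit circle, i.e. |z| > 1 for every root.
This is linear in z: 1 + (0.963) z = 0  =>  z = -1/(0.963) = -1.038422,  |z| = 1.038422.
Moduli of all roots: 1.0384.
All moduli strictly greater than 1? Yes.
Verdict: Invertible.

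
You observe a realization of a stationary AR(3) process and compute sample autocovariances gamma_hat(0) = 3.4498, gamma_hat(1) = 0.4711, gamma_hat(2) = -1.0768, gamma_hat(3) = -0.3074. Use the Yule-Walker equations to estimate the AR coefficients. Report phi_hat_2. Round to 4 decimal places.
\hat\phi_{2} = -0.3400

The Yule-Walker equations for an AR(p) process read, in matrix form,
  Gamma_p phi = r_p,   with   (Gamma_p)_{ij} = gamma(|i - j|),
                       (r_p)_i = gamma(i),   i,j = 1..p.
Substitute the sample gammas (Toeplitz matrix and right-hand side of size 3):
  Gamma_p = [[3.4498, 0.4711, -1.0768], [0.4711, 3.4498, 0.4711], [-1.0768, 0.4711, 3.4498]]
  r_p     = [0.4711, -1.0768, -0.3074]
Written out (R1..R3):
  (R1) 3.4498 phi_1 + 0.4711 phi_2 - 1.0768 phi_3 = 0.4711
  (R2) 0.4711 phi_1 + 3.4498 phi_2 + 0.4711 phi_3 = -1.0768
  (R3) -1.0768 phi_1 + 0.4711 phi_2 + 3.4498 phi_3 = -0.3074
Gaussian elimination:
  R2 <- R2 - (0.4711/3.4498) R1 = R2 - (0.136559) R1:  3.385467 phi_2 + 0.618146 phi_3 = -1.141133
  R3 <- R3 - (-1.0768/3.4498) R1 = R3 - (-0.312134) R1:  0.618146 phi_2 + 3.113694 phi_3 = -0.160354
  R3 <- R3 - (0.618146/3.385467) R2 = R3 - (0.182588) R2:  3.000828 phi_3 = 0.048004
Back-substitution:
  phi_hat_3 = 0.048004 / 3.000828 = 0.015997
  phi_hat_2 = (-1.141133 - (0.618146)(0.015997)) / 3.385467 = -0.339989
  phi_hat_1 = (0.4711 - (0.4711)(-0.339989) - (-1.0768)(0.015997)) / 3.4498 = 0.18798
So phi_hat = [0.1880, -0.3400, 0.0160].
Therefore phi_hat_2 = -0.3400.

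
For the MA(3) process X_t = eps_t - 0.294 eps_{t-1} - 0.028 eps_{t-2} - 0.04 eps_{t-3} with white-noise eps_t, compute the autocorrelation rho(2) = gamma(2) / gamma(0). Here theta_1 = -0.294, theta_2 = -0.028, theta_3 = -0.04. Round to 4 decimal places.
\rho(2) = -0.0149

For an MA(q) process with theta_0 = 1, the autocovariance is
  gamma(k) = sigma^2 * sum_{i=0..q-k} theta_i * theta_{i+k},
and rho(k) = gamma(k) / gamma(0). Sigma^2 cancels.
  numerator   = (1)*(-0.028) + (-0.294)*(-0.04) = -0.01624.
  denominator = (1)^2 + (-0.294)^2 + (-0.028)^2 + (-0.04)^2 = 1.08882.
  rho(2) = -0.01624 / 1.08882 = -0.0149.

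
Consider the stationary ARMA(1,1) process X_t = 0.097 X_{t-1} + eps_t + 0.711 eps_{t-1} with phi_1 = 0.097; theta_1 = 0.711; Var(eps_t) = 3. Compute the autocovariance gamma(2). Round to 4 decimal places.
\gamma(2) = 0.2537

Multiply the model equation by X_{t-k} and take expectations. With theta_0 = psi_0 = 1 and psi_j the MA(infinity) weights, this gives
  gamma(k) - sum_i phi_i gamma(k-i) = c_k,
  c_k = sigma^2 * sum_{j=k..q} theta_j psi_{j-k}   (c_k = 0 for k > q),
using gamma(-m) = gamma(m).
psi-weights needed (psi_j = theta_j + sum_i phi_i psi_{j-i}):
  psi_1 = theta_1 + phi_1 = 0.711 + (0.097) = 0.808
Right-hand sides:
  c_0 = sigma^2 (1 + theta_1 psi_1) = 3 * (1 + (0.711)(0.808)) = 3 * 1.574488 = 4.723464
  c_1 = sigma^2 theta_1 = 3 * (0.711) = 2.133
  c_2 = 0
Equations for k = 0 and k = 1 (AR order 1):
  gamma(0) = phi_1 gamma(1) + c_0
  gamma(1) = phi_1 gamma(0) + c_1
Substituting the second into the first: gamma(0) (1 - phi_1^2) = c_0 + phi_1 c_1, so
  gamma(0) = (c_0 + phi_1 c_1) / (1 - phi_1^2) = (4.723464 + (0.097)(2.133)) / (1 - (0.097)^2) = 4.930365 / 0.990591 = 4.977195.
  gamma(1) = phi_1 gamma(0) + c_1 = (0.097)(4.977195) + (2.133) = 2.615788.
For k = 2 (> q): gamma(2) = phi_1 gamma(1) = (0.097)(2.615788) = 0.253731.
Therefore gamma(2) = 0.2537 (to 4 decimal places).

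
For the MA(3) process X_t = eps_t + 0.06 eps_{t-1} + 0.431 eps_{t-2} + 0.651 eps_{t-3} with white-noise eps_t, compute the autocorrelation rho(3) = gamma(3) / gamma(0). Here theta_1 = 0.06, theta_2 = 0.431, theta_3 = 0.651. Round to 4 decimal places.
\rho(3) = 0.4036

For an MA(q) process with theta_0 = 1, the autocovariance is
  gamma(k) = sigma^2 * sum_{i=0..q-k} theta_i * theta_{i+k},
and rho(k) = gamma(k) / gamma(0). Sigma^2 cancels.
  numerator   = (1)*(0.651) = 0.651.
  denominator = (1)^2 + (0.06)^2 + (0.431)^2 + (0.651)^2 = 1.613162.
  rho(3) = 0.651 / 1.613162 = 0.4036.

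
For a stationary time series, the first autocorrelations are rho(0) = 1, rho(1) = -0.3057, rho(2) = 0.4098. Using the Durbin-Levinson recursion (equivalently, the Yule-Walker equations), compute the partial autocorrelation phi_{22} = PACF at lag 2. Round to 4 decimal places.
\phi_{22} = 0.3490

The PACF at lag k is phi_{kk}, the last component of the solution
to the Yule-Walker system G_k phi = r_k where
  (G_k)_{ij} = rho(|i - j|), (r_k)_i = rho(i), i,j = 1..k.
Equivalently, Durbin-Levinson gives phi_{kk} iteratively:
  phi_{11} = rho(1)
  phi_{kk} = [rho(k) - sum_{j=1..k-1} phi_{k-1,j} rho(k-j)]
            / [1 - sum_{j=1..k-1} phi_{k-1,j} rho(j)],
  phi_{k,j} = phi_{k-1,j} - phi_{kk} phi_{k-1,k-j},  j = 1..k-1.
Step k = 1:
  phi_11 = rho(1) = -0.3057.
Step k = 2:
  phi_22 = [rho(2) - phi_11 rho(1)] / [1 - phi_11 rho(1)] = [0.4098 - (-0.3057)(-0.3057)] / [1 - (-0.3057)(-0.3057)]
         = 0.31634751 / 0.90654751 = 0.349.
Therefore phi_{22} = 0.3490.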